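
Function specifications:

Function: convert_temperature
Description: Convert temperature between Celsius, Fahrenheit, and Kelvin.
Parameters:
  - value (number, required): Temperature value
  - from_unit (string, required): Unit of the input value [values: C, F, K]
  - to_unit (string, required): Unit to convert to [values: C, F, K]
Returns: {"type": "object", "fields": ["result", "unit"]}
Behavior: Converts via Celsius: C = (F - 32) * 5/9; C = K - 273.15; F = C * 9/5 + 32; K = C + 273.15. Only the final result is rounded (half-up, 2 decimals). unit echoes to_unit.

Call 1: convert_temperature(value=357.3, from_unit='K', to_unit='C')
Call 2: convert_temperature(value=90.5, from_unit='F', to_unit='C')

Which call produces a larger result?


Call 1:
  To C: 357.3 - 273.15 = 84.15
  Target is C: 84.15
  Round to 2 decimals: 84.15
  -> 84.15 C
Call 2:
  To C: (90.5 - 32) * 5/9 = 32.5
  Target is C: 32.5
  Round to 2 decimals: 32.5
  -> 32.5 C
Call 1 (84.15 C)


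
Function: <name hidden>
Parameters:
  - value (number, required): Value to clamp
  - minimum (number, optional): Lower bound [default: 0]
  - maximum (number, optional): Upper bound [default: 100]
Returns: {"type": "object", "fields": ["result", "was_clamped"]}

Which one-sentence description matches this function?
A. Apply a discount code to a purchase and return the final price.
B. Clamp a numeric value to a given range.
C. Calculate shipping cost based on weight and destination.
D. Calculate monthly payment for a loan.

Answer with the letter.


Parameters value, minimum, maximum and return ["result", "was_clamped"] fit: Clamp a numeric value to a given range.
B


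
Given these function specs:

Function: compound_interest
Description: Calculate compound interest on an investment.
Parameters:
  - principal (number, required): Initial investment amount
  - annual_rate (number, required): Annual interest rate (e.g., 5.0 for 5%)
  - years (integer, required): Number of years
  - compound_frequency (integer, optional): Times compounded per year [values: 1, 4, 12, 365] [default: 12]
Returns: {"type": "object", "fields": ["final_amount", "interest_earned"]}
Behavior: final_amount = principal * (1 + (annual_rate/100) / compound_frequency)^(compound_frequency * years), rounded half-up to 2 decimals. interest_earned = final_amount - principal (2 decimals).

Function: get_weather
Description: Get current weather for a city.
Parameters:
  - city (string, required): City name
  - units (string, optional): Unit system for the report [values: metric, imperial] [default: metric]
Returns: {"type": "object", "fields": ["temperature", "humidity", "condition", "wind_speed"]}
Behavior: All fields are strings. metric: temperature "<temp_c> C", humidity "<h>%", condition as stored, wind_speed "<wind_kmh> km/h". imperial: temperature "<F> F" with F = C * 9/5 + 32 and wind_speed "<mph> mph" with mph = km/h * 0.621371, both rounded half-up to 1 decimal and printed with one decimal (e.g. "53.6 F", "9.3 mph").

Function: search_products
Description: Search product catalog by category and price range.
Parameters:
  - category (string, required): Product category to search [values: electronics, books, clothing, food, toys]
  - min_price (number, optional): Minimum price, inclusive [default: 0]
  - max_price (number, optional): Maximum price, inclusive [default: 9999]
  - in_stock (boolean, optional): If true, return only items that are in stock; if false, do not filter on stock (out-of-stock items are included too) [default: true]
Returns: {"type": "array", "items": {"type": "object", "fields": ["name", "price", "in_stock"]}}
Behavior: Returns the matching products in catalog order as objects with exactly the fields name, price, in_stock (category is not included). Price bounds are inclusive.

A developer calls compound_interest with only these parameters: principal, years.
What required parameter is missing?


Required parameters: principal, annual_rate, years
Provided: principal, years
Missing: annual_rate
annual_rate


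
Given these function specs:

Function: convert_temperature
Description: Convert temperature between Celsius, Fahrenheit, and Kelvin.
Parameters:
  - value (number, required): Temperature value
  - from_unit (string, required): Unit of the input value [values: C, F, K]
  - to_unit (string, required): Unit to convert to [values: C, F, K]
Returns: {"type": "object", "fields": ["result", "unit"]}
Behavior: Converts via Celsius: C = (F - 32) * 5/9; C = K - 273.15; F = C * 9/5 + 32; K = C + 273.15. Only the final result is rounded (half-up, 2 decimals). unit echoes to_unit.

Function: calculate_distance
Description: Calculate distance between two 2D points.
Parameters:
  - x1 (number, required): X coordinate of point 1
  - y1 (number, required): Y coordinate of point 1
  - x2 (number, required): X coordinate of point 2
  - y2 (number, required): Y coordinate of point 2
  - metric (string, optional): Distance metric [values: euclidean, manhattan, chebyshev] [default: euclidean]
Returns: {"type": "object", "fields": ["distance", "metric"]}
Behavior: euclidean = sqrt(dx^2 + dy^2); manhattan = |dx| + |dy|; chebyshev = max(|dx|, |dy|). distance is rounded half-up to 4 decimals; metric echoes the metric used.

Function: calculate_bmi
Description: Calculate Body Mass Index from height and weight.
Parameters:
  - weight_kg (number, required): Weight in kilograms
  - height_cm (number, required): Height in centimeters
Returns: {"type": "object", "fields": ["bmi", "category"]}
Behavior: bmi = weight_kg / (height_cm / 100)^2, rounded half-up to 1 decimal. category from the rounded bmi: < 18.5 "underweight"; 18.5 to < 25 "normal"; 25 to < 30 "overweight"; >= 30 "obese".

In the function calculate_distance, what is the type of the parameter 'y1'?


The calculate_distance spec declares:
  - y1 (number, required): Y coordinate of point 1
Type:
number


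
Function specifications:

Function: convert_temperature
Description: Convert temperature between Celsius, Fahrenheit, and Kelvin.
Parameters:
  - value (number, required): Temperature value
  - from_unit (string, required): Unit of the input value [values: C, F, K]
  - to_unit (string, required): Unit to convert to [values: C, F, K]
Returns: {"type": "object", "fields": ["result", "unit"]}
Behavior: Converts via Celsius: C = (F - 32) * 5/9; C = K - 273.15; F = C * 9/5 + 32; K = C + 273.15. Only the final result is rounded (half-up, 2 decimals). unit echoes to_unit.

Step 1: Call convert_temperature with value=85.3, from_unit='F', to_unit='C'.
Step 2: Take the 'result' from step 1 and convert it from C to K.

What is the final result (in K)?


Step 1: convert_temperature(value=85.3, from_unit=F, to_unit=C)
  To C: (85.3 - 32) * 5/9 = 29.611111
  Target is C: 29.611111
  Round to 2 decimals: 29.61
  -> result = 29.61 C
Step 2: convert_temperature(value=29.61, from_unit=C, to_unit=K)
  Input already in C: 29.61
  To K: 29.61 + 273.15 = 302.76
  Round to 2 decimals: 302.76
  -> result = 302.76 K
302.76 K


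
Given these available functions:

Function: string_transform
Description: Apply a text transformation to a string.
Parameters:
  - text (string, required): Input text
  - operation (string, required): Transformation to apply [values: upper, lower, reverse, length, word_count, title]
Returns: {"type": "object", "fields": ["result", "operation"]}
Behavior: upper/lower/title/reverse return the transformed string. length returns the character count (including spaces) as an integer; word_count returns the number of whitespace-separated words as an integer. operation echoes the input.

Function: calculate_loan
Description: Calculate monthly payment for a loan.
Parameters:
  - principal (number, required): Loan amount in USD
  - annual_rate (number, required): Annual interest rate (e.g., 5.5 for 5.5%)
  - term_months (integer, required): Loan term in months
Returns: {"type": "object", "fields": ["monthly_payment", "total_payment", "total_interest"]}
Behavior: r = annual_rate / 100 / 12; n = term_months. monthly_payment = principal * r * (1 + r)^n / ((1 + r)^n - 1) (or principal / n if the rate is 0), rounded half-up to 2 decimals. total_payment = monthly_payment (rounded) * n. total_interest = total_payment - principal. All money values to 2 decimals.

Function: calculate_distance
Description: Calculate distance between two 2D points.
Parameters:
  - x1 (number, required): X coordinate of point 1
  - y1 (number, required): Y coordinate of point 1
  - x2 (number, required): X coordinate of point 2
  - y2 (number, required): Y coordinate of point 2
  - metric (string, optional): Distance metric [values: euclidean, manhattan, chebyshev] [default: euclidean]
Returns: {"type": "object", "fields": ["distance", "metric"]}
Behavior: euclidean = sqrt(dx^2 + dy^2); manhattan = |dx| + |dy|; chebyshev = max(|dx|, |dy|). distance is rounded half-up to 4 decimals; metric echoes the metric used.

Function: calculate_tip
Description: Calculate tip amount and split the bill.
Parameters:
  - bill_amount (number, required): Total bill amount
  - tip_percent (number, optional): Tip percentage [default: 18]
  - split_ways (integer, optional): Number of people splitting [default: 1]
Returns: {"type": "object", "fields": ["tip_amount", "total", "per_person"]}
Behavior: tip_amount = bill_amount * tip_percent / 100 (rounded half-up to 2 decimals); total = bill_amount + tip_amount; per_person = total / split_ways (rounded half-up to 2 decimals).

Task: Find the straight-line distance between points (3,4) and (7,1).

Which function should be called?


The task needs a function whose description is: Calculate distance between two 2D points.
calculate_distance


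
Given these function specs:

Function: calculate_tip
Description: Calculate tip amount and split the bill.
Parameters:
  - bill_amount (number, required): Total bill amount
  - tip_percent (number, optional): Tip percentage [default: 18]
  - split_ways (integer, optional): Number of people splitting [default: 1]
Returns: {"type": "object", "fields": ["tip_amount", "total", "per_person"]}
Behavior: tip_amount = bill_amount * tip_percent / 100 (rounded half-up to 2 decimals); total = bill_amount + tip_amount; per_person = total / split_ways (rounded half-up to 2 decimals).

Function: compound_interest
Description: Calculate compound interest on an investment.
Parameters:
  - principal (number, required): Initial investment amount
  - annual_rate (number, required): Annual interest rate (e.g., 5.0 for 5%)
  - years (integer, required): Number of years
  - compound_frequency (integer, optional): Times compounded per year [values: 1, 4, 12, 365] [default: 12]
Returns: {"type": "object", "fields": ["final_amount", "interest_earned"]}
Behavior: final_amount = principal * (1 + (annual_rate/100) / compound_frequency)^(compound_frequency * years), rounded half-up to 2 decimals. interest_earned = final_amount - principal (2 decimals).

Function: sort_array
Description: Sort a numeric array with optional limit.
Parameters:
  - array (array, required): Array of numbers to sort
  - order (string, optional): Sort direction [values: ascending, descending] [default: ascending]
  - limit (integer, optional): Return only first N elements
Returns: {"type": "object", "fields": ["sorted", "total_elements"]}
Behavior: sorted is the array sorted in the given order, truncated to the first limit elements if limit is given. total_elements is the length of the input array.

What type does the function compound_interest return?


The compound_interest spec declares Returns: {"type": "object", "fields": ["final_amount", "interest_earned"]}
Type:
object


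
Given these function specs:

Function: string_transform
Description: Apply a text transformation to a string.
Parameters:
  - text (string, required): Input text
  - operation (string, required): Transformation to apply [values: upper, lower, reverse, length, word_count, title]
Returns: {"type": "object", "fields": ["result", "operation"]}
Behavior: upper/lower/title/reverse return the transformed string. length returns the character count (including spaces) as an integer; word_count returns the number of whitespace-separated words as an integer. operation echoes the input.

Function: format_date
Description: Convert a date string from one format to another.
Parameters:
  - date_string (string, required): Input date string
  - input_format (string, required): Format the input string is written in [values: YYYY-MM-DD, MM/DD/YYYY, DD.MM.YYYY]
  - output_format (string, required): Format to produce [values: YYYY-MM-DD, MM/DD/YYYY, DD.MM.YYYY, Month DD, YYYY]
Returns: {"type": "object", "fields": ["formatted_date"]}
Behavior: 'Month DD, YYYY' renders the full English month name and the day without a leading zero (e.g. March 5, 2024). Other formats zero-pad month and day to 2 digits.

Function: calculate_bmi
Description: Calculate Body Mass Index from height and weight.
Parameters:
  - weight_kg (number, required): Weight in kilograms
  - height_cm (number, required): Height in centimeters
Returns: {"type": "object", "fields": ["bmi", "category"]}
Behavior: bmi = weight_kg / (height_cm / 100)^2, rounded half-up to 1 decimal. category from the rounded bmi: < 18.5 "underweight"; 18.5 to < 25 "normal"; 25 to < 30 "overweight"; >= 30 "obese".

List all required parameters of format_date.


Parameters of format_date and their required/optional flag:
  date_string: required
  input_format: required
  output_format: required
date_string, input_format, output_format


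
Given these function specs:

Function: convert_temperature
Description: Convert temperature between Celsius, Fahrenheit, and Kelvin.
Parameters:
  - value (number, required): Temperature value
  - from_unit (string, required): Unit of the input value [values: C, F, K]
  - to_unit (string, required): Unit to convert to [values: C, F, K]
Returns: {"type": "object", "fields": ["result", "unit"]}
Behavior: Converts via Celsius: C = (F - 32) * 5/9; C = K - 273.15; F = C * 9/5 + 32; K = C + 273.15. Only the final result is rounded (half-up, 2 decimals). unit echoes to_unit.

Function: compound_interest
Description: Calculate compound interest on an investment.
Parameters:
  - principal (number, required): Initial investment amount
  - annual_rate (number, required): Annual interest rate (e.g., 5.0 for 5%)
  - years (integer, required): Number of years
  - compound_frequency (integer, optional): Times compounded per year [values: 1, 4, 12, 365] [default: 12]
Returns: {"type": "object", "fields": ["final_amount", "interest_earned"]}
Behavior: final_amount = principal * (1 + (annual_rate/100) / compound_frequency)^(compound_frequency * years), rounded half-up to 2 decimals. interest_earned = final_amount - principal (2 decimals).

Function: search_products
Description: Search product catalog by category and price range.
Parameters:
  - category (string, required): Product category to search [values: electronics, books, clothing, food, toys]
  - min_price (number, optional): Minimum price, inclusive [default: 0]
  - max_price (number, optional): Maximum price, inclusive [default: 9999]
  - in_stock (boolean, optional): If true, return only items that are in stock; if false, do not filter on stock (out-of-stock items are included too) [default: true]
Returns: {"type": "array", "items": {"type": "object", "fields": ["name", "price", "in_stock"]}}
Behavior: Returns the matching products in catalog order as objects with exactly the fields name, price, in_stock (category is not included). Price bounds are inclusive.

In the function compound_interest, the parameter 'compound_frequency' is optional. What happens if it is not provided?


The compound_interest spec declares:
  - compound_frequency (integer, optional): Times compounded per year [values: 1, 4, 12, 365] [default: 12]
It defaults to 12


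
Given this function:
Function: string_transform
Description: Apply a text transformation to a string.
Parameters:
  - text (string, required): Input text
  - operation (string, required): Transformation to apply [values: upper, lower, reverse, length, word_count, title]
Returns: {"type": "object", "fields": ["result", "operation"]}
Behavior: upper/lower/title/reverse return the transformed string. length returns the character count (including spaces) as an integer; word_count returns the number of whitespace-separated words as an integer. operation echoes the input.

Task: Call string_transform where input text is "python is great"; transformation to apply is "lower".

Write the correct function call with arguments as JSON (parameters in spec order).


Mapping each described value to its parameter name:
  'Input text' -> text = "python is great"
  'Transformation to apply' -> operation = "lower"
string_transform({"text": "python is great", "operation": "lower"})


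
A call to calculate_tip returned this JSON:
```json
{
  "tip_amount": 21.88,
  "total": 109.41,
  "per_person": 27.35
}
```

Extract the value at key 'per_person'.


27.35


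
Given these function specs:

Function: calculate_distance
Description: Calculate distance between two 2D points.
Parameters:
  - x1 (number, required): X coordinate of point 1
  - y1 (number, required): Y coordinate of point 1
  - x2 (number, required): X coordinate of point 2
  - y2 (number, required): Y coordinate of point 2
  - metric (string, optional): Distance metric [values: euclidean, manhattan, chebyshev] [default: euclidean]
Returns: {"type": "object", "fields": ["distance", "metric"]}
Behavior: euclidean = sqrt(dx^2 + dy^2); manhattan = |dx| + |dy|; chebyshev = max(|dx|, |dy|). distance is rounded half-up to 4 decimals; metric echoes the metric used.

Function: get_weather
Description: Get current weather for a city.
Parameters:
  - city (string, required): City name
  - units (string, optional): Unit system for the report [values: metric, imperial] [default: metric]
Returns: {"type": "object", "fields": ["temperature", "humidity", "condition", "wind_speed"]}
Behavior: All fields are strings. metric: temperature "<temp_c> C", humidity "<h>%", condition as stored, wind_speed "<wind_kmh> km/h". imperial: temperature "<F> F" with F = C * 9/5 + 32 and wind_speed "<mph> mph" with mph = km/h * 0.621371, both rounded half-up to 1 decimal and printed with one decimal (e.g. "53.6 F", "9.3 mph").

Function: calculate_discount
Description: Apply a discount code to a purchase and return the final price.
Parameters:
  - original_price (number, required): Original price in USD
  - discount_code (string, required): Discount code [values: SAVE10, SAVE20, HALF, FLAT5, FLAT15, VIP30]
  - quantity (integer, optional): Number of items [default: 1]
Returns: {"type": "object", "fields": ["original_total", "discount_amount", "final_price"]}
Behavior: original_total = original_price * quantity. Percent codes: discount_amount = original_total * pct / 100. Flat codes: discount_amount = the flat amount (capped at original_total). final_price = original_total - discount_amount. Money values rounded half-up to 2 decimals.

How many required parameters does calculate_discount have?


Parameters of calculate_discount: original_price (required), discount_code (required), quantity (optional)
Required count:
2


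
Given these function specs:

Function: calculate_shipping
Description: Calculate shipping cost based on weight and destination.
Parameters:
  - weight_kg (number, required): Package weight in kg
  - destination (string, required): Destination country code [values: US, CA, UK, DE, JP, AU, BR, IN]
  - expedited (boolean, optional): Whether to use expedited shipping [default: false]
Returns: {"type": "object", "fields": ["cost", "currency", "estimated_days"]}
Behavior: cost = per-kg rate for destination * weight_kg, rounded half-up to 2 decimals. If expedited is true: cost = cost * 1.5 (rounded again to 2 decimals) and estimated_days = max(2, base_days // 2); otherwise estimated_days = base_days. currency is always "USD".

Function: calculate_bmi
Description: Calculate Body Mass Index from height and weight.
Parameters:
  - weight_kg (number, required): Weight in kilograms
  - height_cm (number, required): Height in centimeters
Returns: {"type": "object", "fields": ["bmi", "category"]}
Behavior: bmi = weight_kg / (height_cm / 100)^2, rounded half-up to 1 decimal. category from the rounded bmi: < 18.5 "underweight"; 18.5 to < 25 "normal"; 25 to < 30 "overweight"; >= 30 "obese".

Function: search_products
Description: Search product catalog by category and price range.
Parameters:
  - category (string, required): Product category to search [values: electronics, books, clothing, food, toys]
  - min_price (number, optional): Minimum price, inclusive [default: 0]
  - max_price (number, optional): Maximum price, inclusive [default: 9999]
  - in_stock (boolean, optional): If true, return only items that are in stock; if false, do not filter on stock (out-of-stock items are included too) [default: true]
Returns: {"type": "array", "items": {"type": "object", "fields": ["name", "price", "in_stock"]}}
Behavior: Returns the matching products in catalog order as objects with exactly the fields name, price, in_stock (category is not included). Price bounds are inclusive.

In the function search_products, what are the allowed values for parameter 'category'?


The search_products spec declares:
  - category (string, required): Product category to search [values: electronics, books, clothing, food, toys]
Allowed values:
electronics, books, clothing, food, toys


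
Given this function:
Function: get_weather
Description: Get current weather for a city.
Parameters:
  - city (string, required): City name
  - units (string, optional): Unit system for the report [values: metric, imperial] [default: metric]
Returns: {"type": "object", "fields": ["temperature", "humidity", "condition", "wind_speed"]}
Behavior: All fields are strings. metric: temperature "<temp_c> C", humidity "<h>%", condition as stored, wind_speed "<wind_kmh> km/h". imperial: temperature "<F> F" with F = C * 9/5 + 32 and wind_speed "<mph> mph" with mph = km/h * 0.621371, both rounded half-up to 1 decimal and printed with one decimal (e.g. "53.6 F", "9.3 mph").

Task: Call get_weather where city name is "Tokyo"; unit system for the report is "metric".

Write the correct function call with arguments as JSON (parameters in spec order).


Mapping each described value to its parameter name:
  'City name' -> city = "Tokyo"
  'Unit system for the report' -> units = "metric"
get_weather({"city": "Tokyo", "units": "metric"})


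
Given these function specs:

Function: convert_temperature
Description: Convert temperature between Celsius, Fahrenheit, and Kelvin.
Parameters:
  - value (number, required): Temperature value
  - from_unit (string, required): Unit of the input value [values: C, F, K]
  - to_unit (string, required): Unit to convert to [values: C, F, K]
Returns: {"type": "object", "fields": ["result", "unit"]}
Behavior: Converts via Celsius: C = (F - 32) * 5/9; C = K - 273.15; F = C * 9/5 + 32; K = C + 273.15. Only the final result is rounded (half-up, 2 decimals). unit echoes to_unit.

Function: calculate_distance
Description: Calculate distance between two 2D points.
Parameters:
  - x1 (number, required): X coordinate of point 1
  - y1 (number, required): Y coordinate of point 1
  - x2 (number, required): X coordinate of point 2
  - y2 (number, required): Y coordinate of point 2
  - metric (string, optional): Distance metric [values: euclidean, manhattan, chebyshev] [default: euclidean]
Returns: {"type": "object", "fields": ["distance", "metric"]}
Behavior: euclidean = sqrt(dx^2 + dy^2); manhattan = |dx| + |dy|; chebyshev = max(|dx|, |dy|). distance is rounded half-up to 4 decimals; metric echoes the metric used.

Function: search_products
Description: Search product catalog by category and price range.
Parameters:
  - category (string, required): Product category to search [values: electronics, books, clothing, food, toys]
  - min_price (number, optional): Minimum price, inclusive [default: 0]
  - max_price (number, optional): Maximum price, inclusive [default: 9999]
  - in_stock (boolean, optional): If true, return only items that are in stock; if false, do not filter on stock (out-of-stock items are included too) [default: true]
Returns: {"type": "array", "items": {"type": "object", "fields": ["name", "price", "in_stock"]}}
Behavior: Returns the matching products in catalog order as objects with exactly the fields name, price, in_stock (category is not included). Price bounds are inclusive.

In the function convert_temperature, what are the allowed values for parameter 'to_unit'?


The convert_temperature spec declares:
  - to_unit (string, required): Unit to convert to [values: C, F, K]
Allowed values:
C, F, K


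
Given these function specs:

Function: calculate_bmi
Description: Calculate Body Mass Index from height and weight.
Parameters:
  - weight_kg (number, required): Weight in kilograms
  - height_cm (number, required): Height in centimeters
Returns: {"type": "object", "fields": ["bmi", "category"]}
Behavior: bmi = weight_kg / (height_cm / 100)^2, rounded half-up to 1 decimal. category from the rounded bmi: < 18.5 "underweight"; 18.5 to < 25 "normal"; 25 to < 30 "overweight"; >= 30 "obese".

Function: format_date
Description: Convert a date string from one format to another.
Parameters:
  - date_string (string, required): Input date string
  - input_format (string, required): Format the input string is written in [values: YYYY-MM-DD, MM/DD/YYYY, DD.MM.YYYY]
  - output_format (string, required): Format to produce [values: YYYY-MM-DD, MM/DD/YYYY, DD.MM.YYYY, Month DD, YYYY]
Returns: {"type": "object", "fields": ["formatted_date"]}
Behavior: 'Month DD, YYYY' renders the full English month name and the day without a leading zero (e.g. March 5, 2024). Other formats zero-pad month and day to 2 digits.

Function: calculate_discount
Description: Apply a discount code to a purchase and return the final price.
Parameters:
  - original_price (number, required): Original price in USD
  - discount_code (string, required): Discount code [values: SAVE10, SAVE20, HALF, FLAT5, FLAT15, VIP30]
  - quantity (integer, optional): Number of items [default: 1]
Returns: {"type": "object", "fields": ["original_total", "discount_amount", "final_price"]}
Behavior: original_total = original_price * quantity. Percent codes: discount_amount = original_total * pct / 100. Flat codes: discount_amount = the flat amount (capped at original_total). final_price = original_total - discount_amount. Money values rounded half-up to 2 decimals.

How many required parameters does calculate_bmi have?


Parameters of calculate_bmi: weight_kg (required), height_cm (required)
Required count:
2


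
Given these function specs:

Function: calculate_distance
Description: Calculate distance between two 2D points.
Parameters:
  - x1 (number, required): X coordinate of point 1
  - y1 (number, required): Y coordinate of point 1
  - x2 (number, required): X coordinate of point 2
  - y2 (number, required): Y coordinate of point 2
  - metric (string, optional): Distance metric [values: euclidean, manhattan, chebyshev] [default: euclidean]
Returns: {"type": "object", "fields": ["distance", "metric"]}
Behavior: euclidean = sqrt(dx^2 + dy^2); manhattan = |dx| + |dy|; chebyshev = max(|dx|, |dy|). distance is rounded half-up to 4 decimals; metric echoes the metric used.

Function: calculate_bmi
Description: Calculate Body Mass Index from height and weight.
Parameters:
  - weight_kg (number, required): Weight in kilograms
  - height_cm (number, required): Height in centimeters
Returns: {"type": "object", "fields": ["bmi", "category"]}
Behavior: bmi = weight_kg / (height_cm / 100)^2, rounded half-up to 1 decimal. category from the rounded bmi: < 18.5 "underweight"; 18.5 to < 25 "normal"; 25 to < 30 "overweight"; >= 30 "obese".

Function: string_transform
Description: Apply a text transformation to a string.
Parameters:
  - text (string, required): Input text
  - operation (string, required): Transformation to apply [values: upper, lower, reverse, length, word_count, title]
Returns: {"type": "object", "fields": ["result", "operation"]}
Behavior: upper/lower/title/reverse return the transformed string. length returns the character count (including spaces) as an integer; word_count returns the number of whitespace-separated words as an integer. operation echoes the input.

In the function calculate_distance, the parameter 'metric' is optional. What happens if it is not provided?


The calculate_distance spec declares:
  - metric (string, optional): Distance metric [values: euclidean, manhattan, chebyshev] [default: euclidean]
It defaults to euclidean


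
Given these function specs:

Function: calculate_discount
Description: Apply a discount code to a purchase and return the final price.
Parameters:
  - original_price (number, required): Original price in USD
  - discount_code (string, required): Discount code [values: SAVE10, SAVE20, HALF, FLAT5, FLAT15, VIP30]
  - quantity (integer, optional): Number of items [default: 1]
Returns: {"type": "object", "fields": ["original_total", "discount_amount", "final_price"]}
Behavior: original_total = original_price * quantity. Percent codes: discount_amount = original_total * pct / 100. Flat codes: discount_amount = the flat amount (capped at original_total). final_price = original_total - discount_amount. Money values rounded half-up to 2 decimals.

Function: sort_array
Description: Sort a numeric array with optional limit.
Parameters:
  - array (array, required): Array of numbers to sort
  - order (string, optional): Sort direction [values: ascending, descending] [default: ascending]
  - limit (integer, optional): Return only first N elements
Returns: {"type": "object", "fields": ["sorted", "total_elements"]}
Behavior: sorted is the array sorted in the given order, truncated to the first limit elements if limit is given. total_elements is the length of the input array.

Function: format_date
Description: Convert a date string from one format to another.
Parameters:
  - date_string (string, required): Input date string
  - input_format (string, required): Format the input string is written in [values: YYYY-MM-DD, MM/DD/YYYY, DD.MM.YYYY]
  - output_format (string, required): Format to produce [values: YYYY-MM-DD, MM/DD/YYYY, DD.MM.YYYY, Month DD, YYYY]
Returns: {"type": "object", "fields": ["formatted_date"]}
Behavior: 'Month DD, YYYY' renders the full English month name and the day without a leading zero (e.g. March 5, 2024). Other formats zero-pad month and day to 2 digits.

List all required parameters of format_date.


Parameters of format_date and their required/optional flag:
  date_string: required
  input_format: required
  output_format: required
date_string, input_format, output_format


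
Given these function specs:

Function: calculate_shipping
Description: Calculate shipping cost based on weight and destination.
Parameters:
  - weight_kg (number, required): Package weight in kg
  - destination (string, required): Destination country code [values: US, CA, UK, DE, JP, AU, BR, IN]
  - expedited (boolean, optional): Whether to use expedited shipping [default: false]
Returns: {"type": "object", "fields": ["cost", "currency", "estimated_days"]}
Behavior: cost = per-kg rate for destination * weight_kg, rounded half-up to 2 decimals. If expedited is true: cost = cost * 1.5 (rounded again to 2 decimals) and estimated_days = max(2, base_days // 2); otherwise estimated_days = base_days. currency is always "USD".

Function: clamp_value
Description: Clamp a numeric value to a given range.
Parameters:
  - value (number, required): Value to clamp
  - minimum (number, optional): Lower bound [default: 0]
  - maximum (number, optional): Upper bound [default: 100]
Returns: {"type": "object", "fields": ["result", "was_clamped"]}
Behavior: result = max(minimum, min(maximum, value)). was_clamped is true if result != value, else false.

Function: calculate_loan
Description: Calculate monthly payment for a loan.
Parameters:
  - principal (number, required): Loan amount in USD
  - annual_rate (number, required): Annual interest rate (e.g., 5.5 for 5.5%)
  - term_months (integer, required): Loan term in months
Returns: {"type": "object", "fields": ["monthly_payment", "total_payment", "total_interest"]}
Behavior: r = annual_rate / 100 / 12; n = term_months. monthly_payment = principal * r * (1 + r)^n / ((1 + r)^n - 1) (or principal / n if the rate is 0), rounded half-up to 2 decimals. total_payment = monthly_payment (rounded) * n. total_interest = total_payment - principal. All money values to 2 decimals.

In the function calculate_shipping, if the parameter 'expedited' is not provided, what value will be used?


The calculate_shipping spec declares:
  - expedited (boolean, optional): Whether to use expedited shipping [default: false]
Default:
false


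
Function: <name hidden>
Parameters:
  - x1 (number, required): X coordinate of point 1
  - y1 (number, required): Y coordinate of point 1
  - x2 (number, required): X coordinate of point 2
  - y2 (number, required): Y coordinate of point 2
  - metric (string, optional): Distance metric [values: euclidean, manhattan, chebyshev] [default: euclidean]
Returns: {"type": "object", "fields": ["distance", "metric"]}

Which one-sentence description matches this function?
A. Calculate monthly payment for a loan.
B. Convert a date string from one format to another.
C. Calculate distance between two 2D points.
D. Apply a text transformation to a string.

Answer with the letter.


Parameters x1, y1, x2, y2, metric and return ["distance", "metric"] fit: Calculate distance between two 2D points.
C


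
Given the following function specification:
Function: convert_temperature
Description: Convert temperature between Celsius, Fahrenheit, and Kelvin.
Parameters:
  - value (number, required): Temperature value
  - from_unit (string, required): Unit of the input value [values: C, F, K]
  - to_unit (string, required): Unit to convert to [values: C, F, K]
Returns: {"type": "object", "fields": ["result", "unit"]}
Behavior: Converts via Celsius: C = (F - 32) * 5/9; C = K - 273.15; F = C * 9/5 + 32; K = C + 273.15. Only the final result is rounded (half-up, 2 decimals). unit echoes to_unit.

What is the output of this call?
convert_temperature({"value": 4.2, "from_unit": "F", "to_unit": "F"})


To C: (4.2 - 32) * 5/9 = -15.444444
To F: -15.444444 * 9/5 + 32 = 4.2
Round to 2 decimals: 4.2
Output:
{"result": 4.2, "unit": "F"}


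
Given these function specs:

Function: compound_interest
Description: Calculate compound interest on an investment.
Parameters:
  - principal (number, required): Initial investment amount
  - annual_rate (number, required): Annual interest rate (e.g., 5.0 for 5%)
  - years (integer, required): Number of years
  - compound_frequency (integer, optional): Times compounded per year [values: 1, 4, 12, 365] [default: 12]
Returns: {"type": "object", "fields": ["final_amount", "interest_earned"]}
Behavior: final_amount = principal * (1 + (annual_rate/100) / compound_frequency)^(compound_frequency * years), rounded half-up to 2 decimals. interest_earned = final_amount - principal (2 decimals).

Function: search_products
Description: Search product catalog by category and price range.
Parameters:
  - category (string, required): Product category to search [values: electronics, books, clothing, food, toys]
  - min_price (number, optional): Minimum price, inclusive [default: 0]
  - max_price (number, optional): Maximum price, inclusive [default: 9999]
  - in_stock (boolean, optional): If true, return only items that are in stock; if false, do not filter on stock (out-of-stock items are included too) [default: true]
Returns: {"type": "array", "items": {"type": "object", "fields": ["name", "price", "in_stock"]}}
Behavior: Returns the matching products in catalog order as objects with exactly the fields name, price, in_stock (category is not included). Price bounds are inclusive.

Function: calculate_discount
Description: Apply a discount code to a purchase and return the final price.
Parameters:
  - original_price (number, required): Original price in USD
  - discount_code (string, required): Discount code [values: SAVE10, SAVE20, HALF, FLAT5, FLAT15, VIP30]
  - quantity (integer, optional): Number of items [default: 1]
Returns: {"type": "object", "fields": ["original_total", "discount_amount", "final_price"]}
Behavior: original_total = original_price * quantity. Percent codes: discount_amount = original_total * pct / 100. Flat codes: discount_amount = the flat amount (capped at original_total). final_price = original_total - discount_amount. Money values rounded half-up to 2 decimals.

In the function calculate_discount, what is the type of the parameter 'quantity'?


The calculate_discount spec declares:
  - quantity (integer, optional): Number of items [default: 1]
Type:
integer


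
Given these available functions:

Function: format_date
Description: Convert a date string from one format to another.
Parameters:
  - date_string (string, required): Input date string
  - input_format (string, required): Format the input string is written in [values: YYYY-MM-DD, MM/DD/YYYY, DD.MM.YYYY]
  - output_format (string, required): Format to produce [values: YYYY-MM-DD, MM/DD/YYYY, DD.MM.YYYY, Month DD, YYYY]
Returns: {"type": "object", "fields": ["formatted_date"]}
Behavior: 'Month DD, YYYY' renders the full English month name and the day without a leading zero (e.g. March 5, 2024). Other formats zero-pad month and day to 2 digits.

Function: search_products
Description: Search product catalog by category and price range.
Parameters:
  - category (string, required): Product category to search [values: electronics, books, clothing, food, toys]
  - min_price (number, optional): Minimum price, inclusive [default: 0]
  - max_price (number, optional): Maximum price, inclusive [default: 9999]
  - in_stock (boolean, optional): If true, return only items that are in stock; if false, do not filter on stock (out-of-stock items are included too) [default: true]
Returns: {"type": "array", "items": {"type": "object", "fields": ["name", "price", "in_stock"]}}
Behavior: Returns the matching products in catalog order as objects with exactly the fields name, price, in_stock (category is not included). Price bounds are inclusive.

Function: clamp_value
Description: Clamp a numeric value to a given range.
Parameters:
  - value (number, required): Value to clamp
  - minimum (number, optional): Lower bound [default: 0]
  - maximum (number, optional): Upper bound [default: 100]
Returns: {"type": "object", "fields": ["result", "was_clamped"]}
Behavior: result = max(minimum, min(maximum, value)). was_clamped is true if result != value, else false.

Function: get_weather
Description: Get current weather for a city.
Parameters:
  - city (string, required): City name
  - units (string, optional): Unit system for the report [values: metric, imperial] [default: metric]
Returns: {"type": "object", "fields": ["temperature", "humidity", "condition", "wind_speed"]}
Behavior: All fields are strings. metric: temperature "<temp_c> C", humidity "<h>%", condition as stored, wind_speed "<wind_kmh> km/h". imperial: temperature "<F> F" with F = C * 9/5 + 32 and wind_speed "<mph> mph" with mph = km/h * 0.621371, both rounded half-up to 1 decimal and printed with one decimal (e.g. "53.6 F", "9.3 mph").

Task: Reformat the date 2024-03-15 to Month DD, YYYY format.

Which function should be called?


The task needs a function whose description is: Convert a date string from one format to another.
format_date


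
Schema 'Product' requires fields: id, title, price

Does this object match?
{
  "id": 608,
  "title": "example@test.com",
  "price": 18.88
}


Checking required fields... All present.
Valid - all required fields present


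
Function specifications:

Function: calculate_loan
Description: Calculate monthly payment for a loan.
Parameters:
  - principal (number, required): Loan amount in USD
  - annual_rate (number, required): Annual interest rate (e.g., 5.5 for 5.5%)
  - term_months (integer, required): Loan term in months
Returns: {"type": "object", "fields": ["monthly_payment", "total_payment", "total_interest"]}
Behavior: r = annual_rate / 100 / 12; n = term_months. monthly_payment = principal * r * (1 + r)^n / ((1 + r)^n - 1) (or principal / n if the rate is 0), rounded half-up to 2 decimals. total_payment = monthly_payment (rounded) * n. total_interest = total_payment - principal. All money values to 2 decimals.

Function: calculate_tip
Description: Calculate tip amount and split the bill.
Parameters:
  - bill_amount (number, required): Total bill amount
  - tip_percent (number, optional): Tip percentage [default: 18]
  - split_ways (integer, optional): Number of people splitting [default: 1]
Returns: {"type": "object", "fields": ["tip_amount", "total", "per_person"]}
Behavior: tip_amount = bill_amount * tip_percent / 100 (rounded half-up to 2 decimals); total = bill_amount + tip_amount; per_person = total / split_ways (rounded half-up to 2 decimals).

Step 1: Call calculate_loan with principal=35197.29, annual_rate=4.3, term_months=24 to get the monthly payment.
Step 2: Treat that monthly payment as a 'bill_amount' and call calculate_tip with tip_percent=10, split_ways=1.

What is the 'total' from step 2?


Step 1: calculate_loan(principal=35197.29, annual_rate=4.3, term_months=24)
  r = 4.3 / 100 / 12 = 0.003583333333 (keep full precision)
  (1 + r)^24 = 1.08963882
  monthly_payment = 35197.29 * 0.003583333333 * 1.08963882 / (1.08963882 - 1) = 1533.14373 -> 1533.14
  total_payment = 1533.14 * 24 = 36795.36
  total_interest = 36795.36 - 35197.29 = 1598.07
  -> monthly_payment = 1533.14
Step 2: calculate_tip(bill_amount=1533.14, tip_percent=10, split_ways=1)
  tip_amount = 1533.14 * 10/100 = 153.314 -> 153.31
  total = 1533.14 + 153.31 = 1686.45
  per_person = 1686.45 / 1 = 1686.45 -> 1686.45
  -> total = 1686.45
$1686.45
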